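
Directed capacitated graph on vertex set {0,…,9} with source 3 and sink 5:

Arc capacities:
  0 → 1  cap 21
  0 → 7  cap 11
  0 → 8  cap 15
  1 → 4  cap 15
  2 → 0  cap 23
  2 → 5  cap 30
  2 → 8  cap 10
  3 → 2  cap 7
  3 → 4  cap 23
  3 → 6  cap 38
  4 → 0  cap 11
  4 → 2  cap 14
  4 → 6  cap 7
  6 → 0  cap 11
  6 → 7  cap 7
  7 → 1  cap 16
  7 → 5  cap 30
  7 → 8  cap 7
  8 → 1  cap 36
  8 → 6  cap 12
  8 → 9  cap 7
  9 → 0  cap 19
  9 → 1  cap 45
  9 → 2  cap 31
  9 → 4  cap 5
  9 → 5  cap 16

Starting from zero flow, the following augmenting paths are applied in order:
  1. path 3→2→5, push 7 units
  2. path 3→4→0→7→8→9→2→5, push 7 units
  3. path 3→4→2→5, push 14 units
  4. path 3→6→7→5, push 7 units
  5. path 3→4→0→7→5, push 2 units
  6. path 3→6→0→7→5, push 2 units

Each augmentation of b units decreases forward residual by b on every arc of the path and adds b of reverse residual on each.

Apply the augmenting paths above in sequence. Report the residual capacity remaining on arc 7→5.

after path 1 (3→2→5, push 7): res(7,5)=30
after path 2 (3→4→0→7→8→9→2→5, push 7): res(7,5)=30
after path 3 (3→4→2→5, push 14): res(7,5)=30
after path 4 (3→6→7→5, push 7): res(7,5)=23
after path 5 (3→4→0→7→5, push 2): res(7,5)=21
after path 6 (3→6→0→7→5, push 2): res(7,5)=19

Residual capacity of (7,5): 19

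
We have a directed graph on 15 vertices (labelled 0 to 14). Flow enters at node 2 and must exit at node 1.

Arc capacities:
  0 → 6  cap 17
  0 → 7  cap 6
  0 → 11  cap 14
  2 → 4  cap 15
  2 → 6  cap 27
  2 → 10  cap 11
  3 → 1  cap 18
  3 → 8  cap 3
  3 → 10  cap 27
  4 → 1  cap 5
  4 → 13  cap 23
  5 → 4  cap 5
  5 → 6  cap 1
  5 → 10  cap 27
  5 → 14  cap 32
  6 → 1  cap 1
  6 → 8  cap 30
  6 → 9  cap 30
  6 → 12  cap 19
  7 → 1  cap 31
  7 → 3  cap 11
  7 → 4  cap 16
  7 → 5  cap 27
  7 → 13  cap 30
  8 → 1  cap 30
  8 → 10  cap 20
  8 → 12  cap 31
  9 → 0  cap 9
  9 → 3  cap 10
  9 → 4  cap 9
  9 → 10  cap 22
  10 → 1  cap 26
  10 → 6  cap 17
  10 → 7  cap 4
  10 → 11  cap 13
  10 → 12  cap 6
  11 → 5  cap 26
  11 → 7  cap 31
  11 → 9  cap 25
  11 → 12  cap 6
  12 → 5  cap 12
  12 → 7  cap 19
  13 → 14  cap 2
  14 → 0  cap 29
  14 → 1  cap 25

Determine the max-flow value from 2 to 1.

Maximum flow value: 45

augment #1: 2→4→1 bottleneck 5, total now 5
augment #2: 2→6→1 bottleneck 1, total now 6
augment #3: 2→10→1 bottleneck 11, total now 17
augment #4: 2→6→8→1 bottleneck 26, total now 43
augment #5: 2→4→13→14→1 bottleneck 2, total now 45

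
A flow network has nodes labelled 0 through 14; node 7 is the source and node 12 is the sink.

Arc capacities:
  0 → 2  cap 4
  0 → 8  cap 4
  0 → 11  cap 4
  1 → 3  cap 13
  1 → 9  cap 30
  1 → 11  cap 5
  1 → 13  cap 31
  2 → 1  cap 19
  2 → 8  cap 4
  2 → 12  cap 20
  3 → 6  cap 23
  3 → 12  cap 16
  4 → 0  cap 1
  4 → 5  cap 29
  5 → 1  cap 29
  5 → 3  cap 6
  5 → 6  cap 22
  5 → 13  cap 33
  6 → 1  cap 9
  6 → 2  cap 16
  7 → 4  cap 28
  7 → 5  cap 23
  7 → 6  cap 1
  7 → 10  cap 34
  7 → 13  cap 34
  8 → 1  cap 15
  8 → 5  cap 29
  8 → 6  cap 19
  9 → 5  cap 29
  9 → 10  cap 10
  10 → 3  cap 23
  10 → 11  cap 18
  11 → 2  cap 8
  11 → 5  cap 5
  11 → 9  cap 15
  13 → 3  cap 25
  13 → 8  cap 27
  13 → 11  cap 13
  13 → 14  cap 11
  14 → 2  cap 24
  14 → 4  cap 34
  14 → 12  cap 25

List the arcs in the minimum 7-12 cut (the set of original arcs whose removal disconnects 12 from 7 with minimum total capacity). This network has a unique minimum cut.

augment #1: 7→5→3→12 push 6
augment #2: 7→6→2→12 push 1
augment #3: 7→10→3→12 push 10
augment #4: 7→13→14→12 push 11
augment #5: 7→4→0→2→12 push 1
augment #6: 7→5→6→2→12 push 15
augment #7: 7→10→11→2→12 push 3
max flow = 47; residual-reachable set from 7 gives S-side
cut edges (S→T): {(2,12), (3,12), (13,14)} total cap 47

Min-cut arcs: {(2,12), (3,12), (13,14)} (total capacity 47)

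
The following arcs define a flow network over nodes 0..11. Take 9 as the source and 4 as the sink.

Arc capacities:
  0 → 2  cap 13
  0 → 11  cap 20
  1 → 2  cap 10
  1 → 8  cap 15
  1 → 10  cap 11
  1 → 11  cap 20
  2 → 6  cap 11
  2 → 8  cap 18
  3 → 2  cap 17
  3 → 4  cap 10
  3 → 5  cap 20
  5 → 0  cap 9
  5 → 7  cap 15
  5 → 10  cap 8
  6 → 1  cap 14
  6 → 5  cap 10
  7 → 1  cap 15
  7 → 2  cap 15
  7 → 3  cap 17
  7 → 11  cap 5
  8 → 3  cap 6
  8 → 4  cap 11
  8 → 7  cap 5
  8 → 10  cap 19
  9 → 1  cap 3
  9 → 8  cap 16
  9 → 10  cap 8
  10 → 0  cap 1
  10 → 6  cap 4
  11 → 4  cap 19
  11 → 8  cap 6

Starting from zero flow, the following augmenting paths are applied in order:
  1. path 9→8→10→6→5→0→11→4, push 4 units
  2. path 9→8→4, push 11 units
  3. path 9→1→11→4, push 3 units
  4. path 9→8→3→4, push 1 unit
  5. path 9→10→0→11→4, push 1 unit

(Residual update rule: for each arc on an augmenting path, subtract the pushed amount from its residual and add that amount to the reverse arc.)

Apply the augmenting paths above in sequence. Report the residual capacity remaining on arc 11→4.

after path 1 (9→8→10→6→5→0→11→4, push 4): res(11,4)=15
after path 2 (9→8→4, push 11): res(11,4)=15
after path 3 (9→1→11→4, push 3): res(11,4)=12
after path 4 (9→8→3→4, push 1): res(11,4)=12
after path 5 (9→10→0→11→4, push 1): res(11,4)=11

Residual capacity of (11,4): 11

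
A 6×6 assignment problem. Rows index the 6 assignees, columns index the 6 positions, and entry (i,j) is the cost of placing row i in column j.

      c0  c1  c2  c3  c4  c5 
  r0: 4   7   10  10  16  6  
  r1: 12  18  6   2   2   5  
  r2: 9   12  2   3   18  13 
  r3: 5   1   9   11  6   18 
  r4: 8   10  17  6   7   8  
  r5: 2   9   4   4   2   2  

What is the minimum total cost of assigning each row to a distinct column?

Minimum assignment cost: 17

optimal assignment: row0→col0 (cost 4), row1→col4 (cost 2), row2→col2 (cost 2), row3→col1 (cost 1), row4→col3 (cost 6), row5→col5 (cost 2)
total = 4 + 2 + 2 + 1 + 6 + 2 = 17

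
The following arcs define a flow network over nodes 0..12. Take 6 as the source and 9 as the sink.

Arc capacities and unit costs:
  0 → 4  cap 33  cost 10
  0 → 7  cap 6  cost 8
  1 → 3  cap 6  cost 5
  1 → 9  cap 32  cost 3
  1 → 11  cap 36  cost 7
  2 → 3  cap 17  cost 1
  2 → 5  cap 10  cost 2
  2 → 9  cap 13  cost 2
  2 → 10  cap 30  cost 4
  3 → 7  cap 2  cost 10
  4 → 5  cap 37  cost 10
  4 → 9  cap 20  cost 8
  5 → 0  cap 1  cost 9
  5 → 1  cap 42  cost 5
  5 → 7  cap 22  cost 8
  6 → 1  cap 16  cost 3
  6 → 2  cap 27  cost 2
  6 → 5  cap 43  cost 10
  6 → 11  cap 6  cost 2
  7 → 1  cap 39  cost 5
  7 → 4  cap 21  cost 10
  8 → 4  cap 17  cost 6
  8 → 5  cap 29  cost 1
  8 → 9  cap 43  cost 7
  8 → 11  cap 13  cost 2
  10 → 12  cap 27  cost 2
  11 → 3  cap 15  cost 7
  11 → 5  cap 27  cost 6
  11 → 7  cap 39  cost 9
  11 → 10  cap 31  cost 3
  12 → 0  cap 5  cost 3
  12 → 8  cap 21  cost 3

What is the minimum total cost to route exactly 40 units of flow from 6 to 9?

Minimum cost for 40 units: 284

shortest-cost path #1: 6→2→9 push 13 @ unit cost 4 (adds 52)
shortest-cost path #2: 6→1→9 push 16 @ unit cost 6 (adds 96)
shortest-cost path #3: 6→2→5→1→9 push 10 @ unit cost 12 (adds 120)
shortest-cost path #4: 6→11→5→1→9 push 1 @ unit cost 16 (adds 16)
total cost = 284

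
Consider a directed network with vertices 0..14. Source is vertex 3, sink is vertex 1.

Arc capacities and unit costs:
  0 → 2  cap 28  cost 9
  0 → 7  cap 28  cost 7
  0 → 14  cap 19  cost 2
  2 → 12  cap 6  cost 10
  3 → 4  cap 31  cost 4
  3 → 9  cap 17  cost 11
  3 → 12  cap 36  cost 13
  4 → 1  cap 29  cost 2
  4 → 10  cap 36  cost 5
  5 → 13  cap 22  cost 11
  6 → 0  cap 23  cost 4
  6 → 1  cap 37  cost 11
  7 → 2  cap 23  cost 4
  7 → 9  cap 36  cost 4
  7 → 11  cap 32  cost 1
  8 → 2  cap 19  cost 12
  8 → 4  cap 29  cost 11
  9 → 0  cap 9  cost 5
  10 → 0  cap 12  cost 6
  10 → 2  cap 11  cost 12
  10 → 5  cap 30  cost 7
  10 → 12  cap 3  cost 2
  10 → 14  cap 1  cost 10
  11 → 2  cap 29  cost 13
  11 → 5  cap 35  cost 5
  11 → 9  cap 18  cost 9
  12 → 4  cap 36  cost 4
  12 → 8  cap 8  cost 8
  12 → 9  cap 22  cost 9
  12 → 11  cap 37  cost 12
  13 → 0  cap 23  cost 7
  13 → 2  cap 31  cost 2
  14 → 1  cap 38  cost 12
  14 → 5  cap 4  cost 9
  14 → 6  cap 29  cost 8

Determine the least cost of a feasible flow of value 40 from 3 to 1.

Minimum cost for 40 units: 502

shortest-cost path #1: 3→4→1 push 29 @ unit cost 6 (adds 174)
shortest-cost path #2: 3→4→10→0→14→1 push 2 @ unit cost 29 (adds 58)
shortest-cost path #3: 3→9→0→14→1 push 9 @ unit cost 30 (adds 270)
total cost = 502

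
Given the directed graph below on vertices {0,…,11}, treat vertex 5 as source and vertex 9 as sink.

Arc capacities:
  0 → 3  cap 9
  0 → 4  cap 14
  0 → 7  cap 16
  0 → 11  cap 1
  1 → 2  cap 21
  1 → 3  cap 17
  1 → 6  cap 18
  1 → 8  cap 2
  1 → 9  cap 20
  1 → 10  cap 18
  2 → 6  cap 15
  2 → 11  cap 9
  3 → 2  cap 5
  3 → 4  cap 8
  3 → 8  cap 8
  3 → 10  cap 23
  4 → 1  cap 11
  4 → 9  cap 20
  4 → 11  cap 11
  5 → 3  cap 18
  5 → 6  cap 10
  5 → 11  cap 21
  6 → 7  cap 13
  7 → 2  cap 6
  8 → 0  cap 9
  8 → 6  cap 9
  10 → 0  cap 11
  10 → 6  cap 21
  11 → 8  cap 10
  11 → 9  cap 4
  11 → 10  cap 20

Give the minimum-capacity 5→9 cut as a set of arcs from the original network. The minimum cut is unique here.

Min-cut arcs: {(0,4), (3,4), (11,9)} (total capacity 26)

augment #1: 5→11→9 push 4
augment #2: 5→3→4→9 push 8
augment #3: 5→3→8→0→4→9 push 8
augment #4: 5→3→10→0→4→9 push 2
augment #5: 5→11→8→0→4→9 push 1
augment #6: 5→11→10→0→4→9 push 1
augment #7: 5→11→10→0→4→1→9 push 2
max flow = 26; residual-reachable set from 5 gives S-side
cut edges (S→T): {(0,4), (3,4), (11,9)} total cap 26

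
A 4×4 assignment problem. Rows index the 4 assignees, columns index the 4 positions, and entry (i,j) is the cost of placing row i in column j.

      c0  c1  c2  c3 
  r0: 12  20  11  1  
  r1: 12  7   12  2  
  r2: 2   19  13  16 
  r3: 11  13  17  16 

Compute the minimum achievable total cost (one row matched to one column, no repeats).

Minimum assignment cost: 27

optimal assignment: row0→col3 (cost 1), row1→col1 (cost 7), row2→col0 (cost 2), row3→col2 (cost 17)
total = 1 + 7 + 2 + 17 = 27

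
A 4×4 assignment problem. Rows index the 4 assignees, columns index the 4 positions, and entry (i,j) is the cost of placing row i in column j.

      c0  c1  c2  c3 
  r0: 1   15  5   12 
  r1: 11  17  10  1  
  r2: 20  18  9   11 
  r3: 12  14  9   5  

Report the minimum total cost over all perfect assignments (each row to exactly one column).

Minimum assignment cost: 25

optimal assignment: row0→col0 (cost 1), row1→col3 (cost 1), row2→col2 (cost 9), row3→col1 (cost 14)
total = 1 + 1 + 9 + 14 = 25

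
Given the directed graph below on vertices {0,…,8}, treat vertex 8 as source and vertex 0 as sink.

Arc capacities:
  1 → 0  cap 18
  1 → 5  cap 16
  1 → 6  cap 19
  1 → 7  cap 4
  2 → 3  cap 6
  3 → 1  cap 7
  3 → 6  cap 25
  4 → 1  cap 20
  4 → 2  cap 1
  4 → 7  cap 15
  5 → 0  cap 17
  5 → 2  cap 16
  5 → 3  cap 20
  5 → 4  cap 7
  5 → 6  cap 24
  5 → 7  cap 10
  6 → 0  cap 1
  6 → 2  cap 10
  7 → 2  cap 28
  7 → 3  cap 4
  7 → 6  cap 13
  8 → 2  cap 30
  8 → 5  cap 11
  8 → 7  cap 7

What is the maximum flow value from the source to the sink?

augment #1: 8→5→0 bottleneck 11, total now 11
augment #2: 8→7→6→0 bottleneck 1, total now 12
augment #3: 8→2→3→1→0 bottleneck 6, total now 18
augment #4: 8→7→3→1→0 bottleneck 1, total now 19

Maximum flow value: 19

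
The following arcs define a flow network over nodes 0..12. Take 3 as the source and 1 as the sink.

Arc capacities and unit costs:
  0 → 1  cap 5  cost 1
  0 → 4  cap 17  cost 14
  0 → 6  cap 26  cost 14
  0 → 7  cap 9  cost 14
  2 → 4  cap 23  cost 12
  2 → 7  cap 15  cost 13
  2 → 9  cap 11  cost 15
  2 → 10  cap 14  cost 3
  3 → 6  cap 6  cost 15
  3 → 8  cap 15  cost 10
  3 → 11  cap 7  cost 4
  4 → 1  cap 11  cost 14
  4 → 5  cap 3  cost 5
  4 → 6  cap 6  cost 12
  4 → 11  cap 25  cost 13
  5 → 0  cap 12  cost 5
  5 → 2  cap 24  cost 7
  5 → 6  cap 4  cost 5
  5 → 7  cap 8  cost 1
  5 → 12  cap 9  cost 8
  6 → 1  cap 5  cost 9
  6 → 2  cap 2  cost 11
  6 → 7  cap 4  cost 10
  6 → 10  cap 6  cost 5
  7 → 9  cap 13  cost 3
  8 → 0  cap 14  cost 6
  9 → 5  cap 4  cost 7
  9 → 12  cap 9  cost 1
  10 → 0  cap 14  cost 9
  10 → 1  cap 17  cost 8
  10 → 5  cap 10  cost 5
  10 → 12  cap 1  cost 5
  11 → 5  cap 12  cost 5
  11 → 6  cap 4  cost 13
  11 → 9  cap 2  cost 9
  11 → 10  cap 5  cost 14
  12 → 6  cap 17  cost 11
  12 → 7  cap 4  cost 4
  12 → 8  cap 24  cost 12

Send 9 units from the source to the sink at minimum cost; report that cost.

Minimum cost for 9 units: 169

shortest-cost path #1: 3→11→5→0→1 push 5 @ unit cost 15 (adds 75)
shortest-cost path #2: 3→11→5→6→1 push 2 @ unit cost 23 (adds 46)
shortest-cost path #3: 3→6→1 push 2 @ unit cost 24 (adds 48)
total cost = 169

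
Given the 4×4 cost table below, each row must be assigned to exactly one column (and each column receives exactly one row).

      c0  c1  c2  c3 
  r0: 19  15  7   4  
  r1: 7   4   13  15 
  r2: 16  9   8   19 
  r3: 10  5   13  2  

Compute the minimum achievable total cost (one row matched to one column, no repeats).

Minimum assignment cost: 24

optimal assignment: row0→col3 (cost 4), row1→col0 (cost 7), row2→col2 (cost 8), row3→col1 (cost 5)
total = 4 + 7 + 8 + 5 = 24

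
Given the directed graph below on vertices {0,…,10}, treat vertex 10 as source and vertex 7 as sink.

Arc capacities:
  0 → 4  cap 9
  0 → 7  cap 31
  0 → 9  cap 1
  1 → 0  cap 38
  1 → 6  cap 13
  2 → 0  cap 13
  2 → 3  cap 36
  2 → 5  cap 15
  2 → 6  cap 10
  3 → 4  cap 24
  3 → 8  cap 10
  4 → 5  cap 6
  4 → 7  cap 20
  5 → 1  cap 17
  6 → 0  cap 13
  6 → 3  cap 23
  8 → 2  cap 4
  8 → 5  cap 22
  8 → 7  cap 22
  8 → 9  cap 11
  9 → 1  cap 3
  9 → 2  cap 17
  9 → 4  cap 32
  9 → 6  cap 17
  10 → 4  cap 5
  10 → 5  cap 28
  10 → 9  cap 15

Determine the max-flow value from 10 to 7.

augment #1: 10→4→7 bottleneck 5, total now 5
augment #2: 10→9→4→7 bottleneck 15, total now 20
augment #3: 10→5→1→0→7 bottleneck 17, total now 37

Maximum flow value: 37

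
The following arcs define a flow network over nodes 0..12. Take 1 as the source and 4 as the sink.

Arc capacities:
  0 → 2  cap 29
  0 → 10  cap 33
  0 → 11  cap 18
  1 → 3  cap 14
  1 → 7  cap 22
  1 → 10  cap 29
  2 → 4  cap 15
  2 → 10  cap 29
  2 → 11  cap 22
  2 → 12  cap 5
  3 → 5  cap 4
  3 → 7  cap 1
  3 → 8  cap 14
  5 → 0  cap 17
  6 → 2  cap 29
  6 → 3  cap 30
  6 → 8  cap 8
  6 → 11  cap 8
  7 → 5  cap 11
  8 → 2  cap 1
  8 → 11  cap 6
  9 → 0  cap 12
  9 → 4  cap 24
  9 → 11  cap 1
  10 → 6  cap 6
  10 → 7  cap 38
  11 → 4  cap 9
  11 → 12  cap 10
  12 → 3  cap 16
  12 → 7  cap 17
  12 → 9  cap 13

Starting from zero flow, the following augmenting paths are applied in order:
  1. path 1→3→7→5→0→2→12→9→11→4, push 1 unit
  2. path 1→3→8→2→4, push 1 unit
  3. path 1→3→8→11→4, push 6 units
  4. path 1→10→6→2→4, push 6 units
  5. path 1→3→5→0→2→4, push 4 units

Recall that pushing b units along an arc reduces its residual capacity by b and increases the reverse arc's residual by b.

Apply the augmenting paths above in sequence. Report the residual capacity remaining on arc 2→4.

after path 1 (1→3→7→5→0→2→12→9→11→4, push 1): res(2,4)=15
after path 2 (1→3→8→2→4, push 1): res(2,4)=14
after path 3 (1→3→8→11→4, push 6): res(2,4)=14
after path 4 (1→10→6→2→4, push 6): res(2,4)=8
after path 5 (1→3→5→0→2→4, push 4): res(2,4)=4

Residual capacity of (2,4): 4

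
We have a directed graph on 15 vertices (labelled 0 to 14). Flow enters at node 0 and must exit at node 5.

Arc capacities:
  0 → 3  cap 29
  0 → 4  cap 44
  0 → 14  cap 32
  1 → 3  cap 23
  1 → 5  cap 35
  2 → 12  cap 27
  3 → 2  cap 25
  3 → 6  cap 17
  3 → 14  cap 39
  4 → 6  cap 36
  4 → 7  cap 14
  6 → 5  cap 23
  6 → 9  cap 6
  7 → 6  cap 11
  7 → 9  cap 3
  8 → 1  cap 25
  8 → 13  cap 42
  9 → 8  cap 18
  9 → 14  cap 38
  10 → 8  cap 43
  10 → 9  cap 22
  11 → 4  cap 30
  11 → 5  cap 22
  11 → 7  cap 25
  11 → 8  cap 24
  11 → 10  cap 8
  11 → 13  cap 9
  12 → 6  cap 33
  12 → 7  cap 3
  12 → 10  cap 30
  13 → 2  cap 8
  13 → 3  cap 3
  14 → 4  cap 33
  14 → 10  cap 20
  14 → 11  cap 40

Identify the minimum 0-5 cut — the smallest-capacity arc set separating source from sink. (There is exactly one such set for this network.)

Min-cut arcs: {(6,5), (8,1), (11,5)} (total capacity 70)

augment #1: 0→3→6→5 push 17
augment #2: 0→4→6→5 push 6
augment #3: 0→14→11→5 push 22
augment #4: 0→14→10→8→1→5 push 10
augment #5: 0→3→14→10→8→1→5 push 10
augment #6: 0→3→14→11→8→1→5 push 2
augment #7: 0→4→6→9→8→1→5 push 3
max flow = 70; residual-reachable set from 0 gives S-side
cut edges (S→T): {(6,5), (8,1), (11,5)} total cap 70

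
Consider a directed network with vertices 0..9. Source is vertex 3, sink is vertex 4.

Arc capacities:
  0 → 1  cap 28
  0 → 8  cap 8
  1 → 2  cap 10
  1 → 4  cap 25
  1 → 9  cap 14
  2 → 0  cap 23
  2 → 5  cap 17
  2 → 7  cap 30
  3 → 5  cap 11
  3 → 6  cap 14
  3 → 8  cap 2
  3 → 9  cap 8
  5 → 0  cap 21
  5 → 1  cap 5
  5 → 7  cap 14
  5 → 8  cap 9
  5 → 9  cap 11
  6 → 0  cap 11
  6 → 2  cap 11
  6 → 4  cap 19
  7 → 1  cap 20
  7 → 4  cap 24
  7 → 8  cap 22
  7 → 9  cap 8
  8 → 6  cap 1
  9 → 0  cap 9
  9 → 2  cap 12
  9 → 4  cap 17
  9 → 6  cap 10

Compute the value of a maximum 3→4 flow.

augment #1: 3→6→4 bottleneck 14, total now 14
augment #2: 3→9→4 bottleneck 8, total now 22
augment #3: 3→5→1→4 bottleneck 5, total now 27
augment #4: 3→5→7→4 bottleneck 6, total now 33
augment #5: 3→8→6→4 bottleneck 1, total now 34

Maximum flow value: 34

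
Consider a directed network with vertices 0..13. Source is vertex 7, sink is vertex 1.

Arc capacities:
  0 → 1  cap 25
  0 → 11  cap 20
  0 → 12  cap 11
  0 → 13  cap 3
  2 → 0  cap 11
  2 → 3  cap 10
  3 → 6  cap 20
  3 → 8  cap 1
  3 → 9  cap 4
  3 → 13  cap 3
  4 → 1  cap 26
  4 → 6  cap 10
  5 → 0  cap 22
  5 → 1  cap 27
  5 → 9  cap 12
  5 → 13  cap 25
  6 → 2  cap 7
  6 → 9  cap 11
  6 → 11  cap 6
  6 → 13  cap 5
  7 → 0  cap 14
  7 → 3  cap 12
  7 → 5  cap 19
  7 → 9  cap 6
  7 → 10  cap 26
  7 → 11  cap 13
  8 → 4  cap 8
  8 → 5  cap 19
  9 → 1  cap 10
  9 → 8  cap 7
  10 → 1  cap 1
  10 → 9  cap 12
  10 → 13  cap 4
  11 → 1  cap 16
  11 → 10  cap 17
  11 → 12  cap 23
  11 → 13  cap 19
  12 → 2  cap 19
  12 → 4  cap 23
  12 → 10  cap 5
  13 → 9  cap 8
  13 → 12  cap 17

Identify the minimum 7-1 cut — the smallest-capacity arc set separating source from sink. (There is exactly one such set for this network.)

augment #1: 7→0→1 push 14
augment #2: 7→5→1 push 19
augment #3: 7→9→1 push 6
augment #4: 7→10→1 push 1
augment #5: 7→11→1 push 13
augment #6: 7→3→9→1 push 4
augment #7: 7→3→6→11→1 push 3
augment #8: 7→3→8→4→1 push 1
augment #9: 7→3→6→2→0→1 push 4
augment #10: 7→10→9→8→4→1 push 7
augment #11: 7→10→13→12→4→1 push 4
augment #12: 7→10→9→3→6→2→0→1 push 3
augment #13: 7→10→9→3→13→12→4→1 push 1
max flow = 80; residual-reachable set from 7 gives S-side
cut edges (S→T): {(7,0), (7,3), (7,5), (7,11), (9,1), (9,8), (10,1), (10,13)} total cap 80

Min-cut arcs: {(7,0), (7,3), (7,5), (7,11), (9,1), (9,8), (10,1), (10,13)} (total capacity 80)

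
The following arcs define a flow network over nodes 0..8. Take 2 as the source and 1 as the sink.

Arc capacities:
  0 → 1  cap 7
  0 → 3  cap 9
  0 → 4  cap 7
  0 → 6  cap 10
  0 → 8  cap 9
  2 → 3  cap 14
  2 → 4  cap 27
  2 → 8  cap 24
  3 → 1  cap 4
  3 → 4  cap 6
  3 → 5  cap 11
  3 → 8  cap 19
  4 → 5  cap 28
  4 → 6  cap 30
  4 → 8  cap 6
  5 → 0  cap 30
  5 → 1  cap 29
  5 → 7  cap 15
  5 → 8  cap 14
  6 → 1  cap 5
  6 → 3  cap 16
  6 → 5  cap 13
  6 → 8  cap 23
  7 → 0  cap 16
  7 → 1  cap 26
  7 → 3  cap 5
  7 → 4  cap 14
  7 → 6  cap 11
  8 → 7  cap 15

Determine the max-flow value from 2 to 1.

Maximum flow value: 56

augment #1: 2→3→1 bottleneck 4, total now 4
augment #2: 2→3→5→1 bottleneck 10, total now 14
augment #3: 2→4→5→1 bottleneck 19, total now 33
augment #4: 2→4→6→1 bottleneck 5, total now 38
augment #5: 2→8→7→1 bottleneck 15, total now 53
augment #6: 2→4→5→0→1 bottleneck 3, total now 56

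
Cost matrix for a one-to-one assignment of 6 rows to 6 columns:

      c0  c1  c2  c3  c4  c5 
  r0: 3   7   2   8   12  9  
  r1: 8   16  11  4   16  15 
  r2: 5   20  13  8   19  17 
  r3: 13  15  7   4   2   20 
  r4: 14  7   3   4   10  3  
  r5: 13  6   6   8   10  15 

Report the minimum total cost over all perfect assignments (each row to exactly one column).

optimal assignment: row0→col2 (cost 2), row1→col3 (cost 4), row2→col0 (cost 5), row3→col4 (cost 2), row4→col5 (cost 3), row5→col1 (cost 6)
total = 2 + 4 + 5 + 2 + 3 + 6 = 22

Minimum assignment cost: 22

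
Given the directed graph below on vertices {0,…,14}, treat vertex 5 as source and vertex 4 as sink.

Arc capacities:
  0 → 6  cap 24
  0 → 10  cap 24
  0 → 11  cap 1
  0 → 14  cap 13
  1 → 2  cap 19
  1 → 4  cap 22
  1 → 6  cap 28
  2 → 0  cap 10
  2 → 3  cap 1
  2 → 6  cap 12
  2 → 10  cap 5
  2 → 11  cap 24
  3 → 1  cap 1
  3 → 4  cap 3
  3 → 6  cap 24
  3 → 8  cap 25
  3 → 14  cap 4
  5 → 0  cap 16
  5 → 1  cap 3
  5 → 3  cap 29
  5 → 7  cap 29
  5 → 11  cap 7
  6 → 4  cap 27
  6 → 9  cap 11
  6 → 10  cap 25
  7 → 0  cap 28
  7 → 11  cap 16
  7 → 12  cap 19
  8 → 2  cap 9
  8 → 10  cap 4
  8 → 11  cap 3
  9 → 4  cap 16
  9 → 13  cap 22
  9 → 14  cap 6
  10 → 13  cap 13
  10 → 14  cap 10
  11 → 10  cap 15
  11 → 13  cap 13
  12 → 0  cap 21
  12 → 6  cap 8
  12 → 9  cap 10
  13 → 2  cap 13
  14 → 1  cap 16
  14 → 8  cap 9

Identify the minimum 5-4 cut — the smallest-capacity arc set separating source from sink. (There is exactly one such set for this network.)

Min-cut arcs: {(3,1), (3,4), (5,1), (6,4), (9,4), (14,1)} (total capacity 66)

augment #1: 5→1→4 push 3
augment #2: 5→3→4 push 3
augment #3: 5→0→6→4 push 16
augment #4: 5→3→1→4 push 1
augment #5: 5→3→6→4 push 11
augment #6: 5→3→6→9→4 push 11
augment #7: 5→3→14→1→4 push 3
augment #8: 5→7→12→9→4 push 5
augment #9: 5→7→0→14→1→4 push 13
max flow = 66; residual-reachable set from 5 gives S-side
cut edges (S→T): {(3,1), (3,4), (5,1), (6,4), (9,4), (14,1)} total cap 66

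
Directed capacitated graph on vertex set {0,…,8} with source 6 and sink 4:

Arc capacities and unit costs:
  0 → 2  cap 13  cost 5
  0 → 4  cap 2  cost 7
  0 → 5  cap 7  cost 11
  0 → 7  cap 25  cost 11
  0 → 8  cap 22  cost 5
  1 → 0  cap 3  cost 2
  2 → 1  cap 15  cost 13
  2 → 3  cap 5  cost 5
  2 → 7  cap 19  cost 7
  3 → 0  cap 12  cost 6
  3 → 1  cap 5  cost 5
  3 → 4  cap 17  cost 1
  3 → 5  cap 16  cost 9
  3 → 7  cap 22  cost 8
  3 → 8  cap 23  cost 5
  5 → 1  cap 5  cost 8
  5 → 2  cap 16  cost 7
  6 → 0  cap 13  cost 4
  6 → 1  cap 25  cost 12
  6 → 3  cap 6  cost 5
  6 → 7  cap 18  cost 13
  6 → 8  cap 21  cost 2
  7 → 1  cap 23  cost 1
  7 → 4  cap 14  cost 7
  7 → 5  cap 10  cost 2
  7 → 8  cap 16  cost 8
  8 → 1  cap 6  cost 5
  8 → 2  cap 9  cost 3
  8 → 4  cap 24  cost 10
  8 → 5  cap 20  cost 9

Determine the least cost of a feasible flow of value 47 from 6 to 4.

shortest-cost path #1: 6→3→4 push 6 @ unit cost 6 (adds 36)
shortest-cost path #2: 6→0→4 push 2 @ unit cost 11 (adds 22)
shortest-cost path #3: 6→8→2→3→4 push 5 @ unit cost 11 (adds 55)
shortest-cost path #4: 6→8→4 push 16 @ unit cost 12 (adds 192)
shortest-cost path #5: 6→0→2→8→4 push 5 @ unit cost 16 (adds 80)
shortest-cost path #6: 6→0→8→4 push 3 @ unit cost 19 (adds 57)
shortest-cost path #7: 6→7→4 push 10 @ unit cost 20 (adds 200)
total cost = 642

Minimum cost for 47 units: 642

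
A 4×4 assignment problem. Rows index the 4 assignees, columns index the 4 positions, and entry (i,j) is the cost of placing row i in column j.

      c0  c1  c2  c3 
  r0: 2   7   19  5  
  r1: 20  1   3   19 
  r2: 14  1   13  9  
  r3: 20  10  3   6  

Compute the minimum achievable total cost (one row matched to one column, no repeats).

optimal assignment: row0→col0 (cost 2), row1→col2 (cost 3), row2→col1 (cost 1), row3→col3 (cost 6)
total = 2 + 3 + 1 + 6 = 12

Minimum assignment cost: 12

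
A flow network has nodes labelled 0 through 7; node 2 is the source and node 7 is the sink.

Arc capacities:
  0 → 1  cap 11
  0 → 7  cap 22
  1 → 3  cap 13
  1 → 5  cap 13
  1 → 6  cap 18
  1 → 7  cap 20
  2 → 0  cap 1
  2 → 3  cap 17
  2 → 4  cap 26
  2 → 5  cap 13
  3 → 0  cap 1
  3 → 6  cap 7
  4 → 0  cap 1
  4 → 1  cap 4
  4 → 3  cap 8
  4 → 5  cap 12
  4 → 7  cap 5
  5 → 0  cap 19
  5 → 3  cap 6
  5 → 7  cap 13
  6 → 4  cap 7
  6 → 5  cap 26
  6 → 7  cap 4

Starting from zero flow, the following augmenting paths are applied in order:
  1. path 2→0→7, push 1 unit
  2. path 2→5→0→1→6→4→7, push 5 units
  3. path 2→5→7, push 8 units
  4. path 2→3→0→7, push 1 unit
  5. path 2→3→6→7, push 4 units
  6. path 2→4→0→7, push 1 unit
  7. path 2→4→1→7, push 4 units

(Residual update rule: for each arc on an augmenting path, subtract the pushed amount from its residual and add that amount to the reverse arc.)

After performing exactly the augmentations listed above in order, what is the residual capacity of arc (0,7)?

Residual capacity of (0,7): 19

after path 1 (2→0→7, push 1): res(0,7)=21
after path 2 (2→5→0→1→6→4→7, push 5): res(0,7)=21
after path 3 (2→5→7, push 8): res(0,7)=21
after path 4 (2→3→0→7, push 1): res(0,7)=20
after path 5 (2→3→6→7, push 4): res(0,7)=20
after path 6 (2→4→0→7, push 1): res(0,7)=19
after path 7 (2→4→1→7, push 4): res(0,7)=19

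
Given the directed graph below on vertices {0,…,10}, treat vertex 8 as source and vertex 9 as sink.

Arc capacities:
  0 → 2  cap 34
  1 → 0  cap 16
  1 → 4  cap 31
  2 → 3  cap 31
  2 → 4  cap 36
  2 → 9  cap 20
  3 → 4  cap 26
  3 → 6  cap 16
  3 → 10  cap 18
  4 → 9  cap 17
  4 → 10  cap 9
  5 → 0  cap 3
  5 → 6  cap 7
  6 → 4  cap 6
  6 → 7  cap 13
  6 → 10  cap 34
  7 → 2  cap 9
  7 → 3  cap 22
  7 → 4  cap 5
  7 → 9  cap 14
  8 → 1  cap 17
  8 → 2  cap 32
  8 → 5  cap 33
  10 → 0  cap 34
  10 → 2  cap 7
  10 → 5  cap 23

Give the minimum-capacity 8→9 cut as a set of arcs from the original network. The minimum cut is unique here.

Min-cut arcs: {(2,9), (4,9), (6,7)} (total capacity 50)

augment #1: 8→2→9 push 20
augment #2: 8→1→4→9 push 17
augment #3: 8→5→6→7→9 push 7
augment #4: 8→2→3→6→7→9 push 6
max flow = 50; residual-reachable set from 8 gives S-side
cut edges (S→T): {(2,9), (4,9), (6,7)} total cap 50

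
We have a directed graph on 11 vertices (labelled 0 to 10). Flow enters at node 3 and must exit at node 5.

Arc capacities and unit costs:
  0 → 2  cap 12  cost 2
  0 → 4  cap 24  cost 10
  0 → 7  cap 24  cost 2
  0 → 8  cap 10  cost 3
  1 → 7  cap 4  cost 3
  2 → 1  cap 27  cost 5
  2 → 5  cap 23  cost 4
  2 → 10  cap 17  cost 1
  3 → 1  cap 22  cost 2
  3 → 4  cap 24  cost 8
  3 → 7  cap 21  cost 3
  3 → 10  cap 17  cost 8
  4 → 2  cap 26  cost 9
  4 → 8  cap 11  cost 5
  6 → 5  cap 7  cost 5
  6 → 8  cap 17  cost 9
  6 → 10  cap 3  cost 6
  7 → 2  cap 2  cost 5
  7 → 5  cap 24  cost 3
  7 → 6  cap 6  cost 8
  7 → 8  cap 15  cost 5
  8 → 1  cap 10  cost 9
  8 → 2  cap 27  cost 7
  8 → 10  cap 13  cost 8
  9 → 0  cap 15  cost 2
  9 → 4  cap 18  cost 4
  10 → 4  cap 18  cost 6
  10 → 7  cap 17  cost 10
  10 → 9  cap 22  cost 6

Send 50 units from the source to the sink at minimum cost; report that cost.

Minimum cost for 50 units: 713

shortest-cost path #1: 3→7→5 push 21 @ unit cost 6 (adds 126)
shortest-cost path #2: 3→1→7→5 push 3 @ unit cost 8 (adds 24)
shortest-cost path #3: 3→1→7→2→5 push 1 @ unit cost 14 (adds 14)
shortest-cost path #4: 3→4→2→5 push 22 @ unit cost 21 (adds 462)
shortest-cost path #5: 3→4→2→7→6→5 push 1 @ unit cost 25 (adds 25)
shortest-cost path #6: 3→10→7→6→5 push 2 @ unit cost 31 (adds 62)
total cost = 713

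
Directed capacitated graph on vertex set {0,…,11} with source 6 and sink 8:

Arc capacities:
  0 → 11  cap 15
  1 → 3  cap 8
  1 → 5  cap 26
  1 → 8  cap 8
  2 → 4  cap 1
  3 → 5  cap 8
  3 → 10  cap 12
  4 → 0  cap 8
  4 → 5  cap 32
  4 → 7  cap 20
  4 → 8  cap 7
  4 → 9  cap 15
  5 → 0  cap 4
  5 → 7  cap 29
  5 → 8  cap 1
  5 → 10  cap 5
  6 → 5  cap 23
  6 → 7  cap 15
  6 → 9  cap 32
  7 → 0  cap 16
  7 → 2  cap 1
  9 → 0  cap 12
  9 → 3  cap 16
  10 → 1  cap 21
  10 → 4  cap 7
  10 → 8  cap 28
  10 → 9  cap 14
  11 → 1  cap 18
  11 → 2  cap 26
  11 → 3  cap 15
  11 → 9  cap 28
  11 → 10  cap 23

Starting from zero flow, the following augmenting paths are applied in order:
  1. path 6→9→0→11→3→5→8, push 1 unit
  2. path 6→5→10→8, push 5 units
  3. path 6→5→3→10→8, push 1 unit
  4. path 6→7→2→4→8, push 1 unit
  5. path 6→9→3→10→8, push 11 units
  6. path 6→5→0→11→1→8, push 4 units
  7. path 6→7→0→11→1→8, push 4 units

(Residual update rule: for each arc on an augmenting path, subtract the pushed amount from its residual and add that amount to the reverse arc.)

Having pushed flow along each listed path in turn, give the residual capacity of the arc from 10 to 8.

after path 1 (6→9→0→11→3→5→8, push 1): res(10,8)=28
after path 2 (6→5→10→8, push 5): res(10,8)=23
after path 3 (6→5→3→10→8, push 1): res(10,8)=22
after path 4 (6→7→2→4→8, push 1): res(10,8)=22
after path 5 (6→9→3→10→8, push 11): res(10,8)=11
after path 6 (6→5→0→11→1→8, push 4): res(10,8)=11
after path 7 (6→7→0→11→1→8, push 4): res(10,8)=11

Residual capacity of (10,8): 11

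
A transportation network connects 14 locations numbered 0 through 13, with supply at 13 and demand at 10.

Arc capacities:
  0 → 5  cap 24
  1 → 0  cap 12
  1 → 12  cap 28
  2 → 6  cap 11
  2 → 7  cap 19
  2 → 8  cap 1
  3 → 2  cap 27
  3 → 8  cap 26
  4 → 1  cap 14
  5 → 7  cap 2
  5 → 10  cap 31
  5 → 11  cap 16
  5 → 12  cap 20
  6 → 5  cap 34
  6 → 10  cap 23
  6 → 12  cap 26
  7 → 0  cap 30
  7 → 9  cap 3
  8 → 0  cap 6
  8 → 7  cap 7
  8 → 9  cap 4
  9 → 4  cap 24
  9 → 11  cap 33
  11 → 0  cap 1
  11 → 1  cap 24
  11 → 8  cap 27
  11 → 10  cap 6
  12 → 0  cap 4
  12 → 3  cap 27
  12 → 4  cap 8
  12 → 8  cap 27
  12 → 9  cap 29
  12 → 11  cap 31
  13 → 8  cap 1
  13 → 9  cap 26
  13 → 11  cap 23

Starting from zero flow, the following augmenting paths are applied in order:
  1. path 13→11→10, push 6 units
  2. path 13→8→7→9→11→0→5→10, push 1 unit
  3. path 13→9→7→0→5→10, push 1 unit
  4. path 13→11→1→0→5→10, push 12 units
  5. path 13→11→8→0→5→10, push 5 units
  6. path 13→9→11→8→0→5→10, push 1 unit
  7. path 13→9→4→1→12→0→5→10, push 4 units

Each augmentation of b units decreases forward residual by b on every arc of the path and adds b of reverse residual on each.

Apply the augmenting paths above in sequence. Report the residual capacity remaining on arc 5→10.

after path 1 (13→11→10, push 6): res(5,10)=31
after path 2 (13→8→7→9→11→0→5→10, push 1): res(5,10)=30
after path 3 (13→9→7→0→5→10, push 1): res(5,10)=29
after path 4 (13→11→1→0→5→10, push 12): res(5,10)=17
after path 5 (13→11→8→0→5→10, push 5): res(5,10)=12
after path 6 (13→9→11→8→0→5→10, push 1): res(5,10)=11
after path 7 (13→9→4→1→12→0→5→10, push 4): res(5,10)=7

Residual capacity of (5,10): 7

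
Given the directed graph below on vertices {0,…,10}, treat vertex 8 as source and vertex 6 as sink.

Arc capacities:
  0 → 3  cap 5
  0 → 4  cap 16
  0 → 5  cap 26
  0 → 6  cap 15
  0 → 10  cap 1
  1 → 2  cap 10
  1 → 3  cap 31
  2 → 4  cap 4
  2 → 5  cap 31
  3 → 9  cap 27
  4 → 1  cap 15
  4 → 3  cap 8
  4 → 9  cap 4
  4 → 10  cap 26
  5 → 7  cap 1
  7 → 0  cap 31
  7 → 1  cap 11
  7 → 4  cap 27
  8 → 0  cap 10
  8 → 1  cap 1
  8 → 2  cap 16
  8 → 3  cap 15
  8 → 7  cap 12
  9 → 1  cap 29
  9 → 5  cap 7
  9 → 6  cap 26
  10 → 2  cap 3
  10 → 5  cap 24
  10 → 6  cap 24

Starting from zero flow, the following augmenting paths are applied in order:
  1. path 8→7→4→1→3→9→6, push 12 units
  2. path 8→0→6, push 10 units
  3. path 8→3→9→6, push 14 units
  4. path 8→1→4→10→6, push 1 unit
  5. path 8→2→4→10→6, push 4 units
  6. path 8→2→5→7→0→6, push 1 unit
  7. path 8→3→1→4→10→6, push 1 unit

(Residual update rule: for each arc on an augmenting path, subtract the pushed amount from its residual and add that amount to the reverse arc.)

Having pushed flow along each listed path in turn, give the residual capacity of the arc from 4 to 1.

after path 1 (8→7→4→1→3→9→6, push 12): res(4,1)=3
after path 2 (8→0→6, push 10): res(4,1)=3
after path 3 (8→3→9→6, push 14): res(4,1)=3
after path 4 (8→1→4→10→6, push 1): res(4,1)=4
after path 5 (8→2→4→10→6, push 4): res(4,1)=4
after path 6 (8→2→5→7→0→6, push 1): res(4,1)=4
after path 7 (8→3→1→4→10→6, push 1): res(4,1)=5

Residual capacity of (4,1): 5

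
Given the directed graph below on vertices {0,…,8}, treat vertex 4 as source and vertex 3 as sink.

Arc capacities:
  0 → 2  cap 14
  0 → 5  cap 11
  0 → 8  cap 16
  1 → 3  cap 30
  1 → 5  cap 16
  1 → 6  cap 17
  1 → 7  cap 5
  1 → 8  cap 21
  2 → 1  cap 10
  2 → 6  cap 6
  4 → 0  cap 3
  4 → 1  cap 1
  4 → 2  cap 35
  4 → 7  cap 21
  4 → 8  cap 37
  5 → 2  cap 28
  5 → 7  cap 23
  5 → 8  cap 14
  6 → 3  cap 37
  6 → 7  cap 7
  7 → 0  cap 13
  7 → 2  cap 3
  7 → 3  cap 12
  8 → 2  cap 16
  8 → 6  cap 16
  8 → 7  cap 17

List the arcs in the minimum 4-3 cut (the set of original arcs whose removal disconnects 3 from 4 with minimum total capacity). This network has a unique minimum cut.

Min-cut arcs: {(2,1), (2,6), (4,1), (7,3), (8,6)} (total capacity 45)

augment #1: 4→1→3 push 1
augment #2: 4→7→3 push 12
augment #3: 4→2→1→3 push 10
augment #4: 4→2→6→3 push 6
augment #5: 4→8→6→3 push 16
max flow = 45; residual-reachable set from 4 gives S-side
cut edges (S→T): {(2,1), (2,6), (4,1), (7,3), (8,6)} total cap 45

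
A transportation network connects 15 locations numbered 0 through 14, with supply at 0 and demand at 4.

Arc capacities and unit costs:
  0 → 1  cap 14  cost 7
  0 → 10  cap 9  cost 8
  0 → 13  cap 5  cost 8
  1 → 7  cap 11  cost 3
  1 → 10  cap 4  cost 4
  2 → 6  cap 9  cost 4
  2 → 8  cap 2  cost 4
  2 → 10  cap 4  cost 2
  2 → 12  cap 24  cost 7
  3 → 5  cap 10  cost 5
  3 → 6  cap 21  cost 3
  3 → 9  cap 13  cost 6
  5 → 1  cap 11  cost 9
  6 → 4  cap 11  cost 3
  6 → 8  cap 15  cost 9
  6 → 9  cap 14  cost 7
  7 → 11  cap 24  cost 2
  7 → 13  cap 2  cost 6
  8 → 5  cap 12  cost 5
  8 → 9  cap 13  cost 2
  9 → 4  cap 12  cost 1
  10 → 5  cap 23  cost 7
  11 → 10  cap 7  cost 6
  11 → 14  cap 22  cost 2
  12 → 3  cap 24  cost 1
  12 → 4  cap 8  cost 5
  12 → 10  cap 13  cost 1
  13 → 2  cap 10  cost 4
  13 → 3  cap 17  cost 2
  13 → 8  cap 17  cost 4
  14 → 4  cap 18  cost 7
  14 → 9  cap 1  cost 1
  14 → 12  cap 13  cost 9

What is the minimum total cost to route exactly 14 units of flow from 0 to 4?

Minimum cost for 14 units: 259

shortest-cost path #1: 0→13→8→9→4 push 5 @ unit cost 15 (adds 75)
shortest-cost path #2: 0→1→7→11→14→9→4 push 1 @ unit cost 16 (adds 16)
shortest-cost path #3: 0→1→7→11→14→4 push 8 @ unit cost 21 (adds 168)
total cost = 259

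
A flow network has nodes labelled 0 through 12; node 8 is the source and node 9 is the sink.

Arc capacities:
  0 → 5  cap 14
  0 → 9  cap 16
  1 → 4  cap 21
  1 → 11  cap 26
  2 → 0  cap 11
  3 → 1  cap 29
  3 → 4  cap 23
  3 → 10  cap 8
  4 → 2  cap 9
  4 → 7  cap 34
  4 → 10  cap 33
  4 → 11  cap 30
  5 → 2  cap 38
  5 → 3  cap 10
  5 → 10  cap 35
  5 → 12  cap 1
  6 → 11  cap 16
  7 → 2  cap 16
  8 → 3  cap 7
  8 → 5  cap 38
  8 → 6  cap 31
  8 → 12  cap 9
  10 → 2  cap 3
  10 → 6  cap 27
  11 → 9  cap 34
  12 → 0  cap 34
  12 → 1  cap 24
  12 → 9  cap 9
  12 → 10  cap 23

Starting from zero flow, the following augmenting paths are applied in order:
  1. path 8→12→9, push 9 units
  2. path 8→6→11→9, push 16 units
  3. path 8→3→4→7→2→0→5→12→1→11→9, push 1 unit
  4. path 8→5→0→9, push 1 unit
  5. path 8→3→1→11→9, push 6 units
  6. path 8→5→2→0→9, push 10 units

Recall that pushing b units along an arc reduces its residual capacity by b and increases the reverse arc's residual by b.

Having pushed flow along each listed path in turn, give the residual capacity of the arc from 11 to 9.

after path 1 (8→12→9, push 9): res(11,9)=34
after path 2 (8→6→11→9, push 16): res(11,9)=18
after path 3 (8→3→4→7→2→0→5→12→1→11→9, push 1): res(11,9)=17
after path 4 (8→5→0→9, push 1): res(11,9)=17
after path 5 (8→3→1→11→9, push 6): res(11,9)=11
after path 6 (8→5→2→0→9, push 10): res(11,9)=11

Residual capacity of (11,9): 11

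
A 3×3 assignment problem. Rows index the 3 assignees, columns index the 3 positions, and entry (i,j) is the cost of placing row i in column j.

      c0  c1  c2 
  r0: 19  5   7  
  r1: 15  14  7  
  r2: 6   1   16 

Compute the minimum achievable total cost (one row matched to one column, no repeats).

optimal assignment: row0→col1 (cost 5), row1→col2 (cost 7), row2→col0 (cost 6)
total = 5 + 7 + 6 = 18

Minimum assignment cost: 18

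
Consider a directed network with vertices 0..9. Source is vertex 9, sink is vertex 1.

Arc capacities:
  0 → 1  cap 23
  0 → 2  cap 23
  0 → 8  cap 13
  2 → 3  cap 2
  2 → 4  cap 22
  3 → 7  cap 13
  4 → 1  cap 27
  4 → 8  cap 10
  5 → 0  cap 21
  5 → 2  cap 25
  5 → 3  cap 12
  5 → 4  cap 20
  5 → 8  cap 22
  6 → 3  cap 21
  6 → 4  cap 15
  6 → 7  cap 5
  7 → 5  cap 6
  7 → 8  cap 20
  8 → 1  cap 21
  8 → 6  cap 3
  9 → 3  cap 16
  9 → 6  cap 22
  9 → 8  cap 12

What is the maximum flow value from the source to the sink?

Maximum flow value: 42

augment #1: 9→8→1 bottleneck 12, total now 12
augment #2: 9→6→4→1 bottleneck 15, total now 27
augment #3: 9→3→7→8→1 bottleneck 9, total now 36
augment #4: 9→3→7→5→0→1 bottleneck 4, total now 40
augment #5: 9→6→7→5→0→1 bottleneck 2, total now 42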